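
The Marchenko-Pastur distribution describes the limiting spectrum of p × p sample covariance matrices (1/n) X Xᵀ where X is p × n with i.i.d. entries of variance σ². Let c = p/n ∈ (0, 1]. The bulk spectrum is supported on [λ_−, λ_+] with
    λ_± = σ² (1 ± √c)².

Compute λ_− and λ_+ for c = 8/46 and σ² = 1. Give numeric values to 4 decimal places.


c = 8/46 = 0.173913; √c = 0.417029.
λ_− = σ² (1 − √c)² = 1 · (1 − 0.417029)² = 1 · (0.582971)² = 0.339855.
λ_+ = σ² (1 + √c)² = 1 · (1 + 0.417029)² = 1 · (1.417029)² = 2.007971.

Rounded to 4 decimal places: λ_− ≈ 0.3399, λ_+ ≈ 2.0080.


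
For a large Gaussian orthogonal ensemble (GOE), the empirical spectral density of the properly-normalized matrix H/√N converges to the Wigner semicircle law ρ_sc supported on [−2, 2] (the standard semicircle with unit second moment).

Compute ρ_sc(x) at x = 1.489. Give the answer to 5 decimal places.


ρ_sc(x) = (1/(2π)) √(4 − x²). With x = 1.489:
  4 − x² = 4 − (1.489)² = 4 − 2.217121 = 1.782879.
  √(4 − x²) = 1.335245.
  1/(2π) = 0.159155.
  ρ_sc(1.489) = 0.159155 · 1.335245 = 0.212511.

Rounded to 5 decimal places: ρ_sc(1.489) ≈ 0.21251.


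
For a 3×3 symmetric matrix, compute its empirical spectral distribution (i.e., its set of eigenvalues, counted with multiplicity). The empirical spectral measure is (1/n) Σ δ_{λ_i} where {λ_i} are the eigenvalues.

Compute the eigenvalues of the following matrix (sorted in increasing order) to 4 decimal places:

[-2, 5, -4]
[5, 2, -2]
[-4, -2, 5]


Since M is real symmetric, all three eigenvalues are real; they are the roots of det(λI − M) = λ³ − (tr M) λ² + s λ − det M, where s is the sum of the principal 2×2 minors.
tr M = -2 + 2 + 5 = 5.
s = ((-2)·2 − 5²) + ((-2)·5 − (-4)²) + (2·5 − (-2)²) = -29 + (-26) + 6 = -49.
det M (expand along row 1) = (-2)·6 − 5·17 + (-4)·(-2) = -89.
Characteristic polynomial: λ³ − 5λ² − 49λ + 89 = 0.
Substitute λ = y + (tr M)/3 = y + 1.666667 to remove the quadratic term: y³ + p·y + q = 0 with p = s − (tr M)²/3 = -57.333333 and q = −2(tr M)³/27 + (tr M)·s/3 − det M = -1.925926.
Three real roots ⇒ use the trigonometric (Viète) form: r = 2√(−p/3) = 8.743251, φ = arccos(3q/(p·r)) = arccos(0.011526) = 1.559270 rad.
y_k = r·cos(φ/3 − 2πk/3) for k = 0, 1, 2 gives y = 7.588618, -0.033592, -7.555026.
λ_k = y_k + 1.666667 gives λ = 9.2553, 1.6331, -5.8884 (check: the sum is 5.0000 = tr M).

Eigenvalues sorted in increasing order: [-5.8884, 1.6331, 9.2553].


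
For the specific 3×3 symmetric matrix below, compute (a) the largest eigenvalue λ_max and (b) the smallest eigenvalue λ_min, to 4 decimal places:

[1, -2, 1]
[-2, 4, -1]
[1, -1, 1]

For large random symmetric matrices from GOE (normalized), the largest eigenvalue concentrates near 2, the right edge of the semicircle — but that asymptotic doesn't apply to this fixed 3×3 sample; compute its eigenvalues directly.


Since M is real symmetric, all three eigenvalues are real; they are the roots of det(λI − M) = λ³ − (tr M) λ² + s λ − det M, where s is the sum of the principal 2×2 minors.
tr M = 1 + 4 + 1 = 6.
s = (1·4 − (-2)²) + (1·1 − 1²) + (4·1 − (-1)²) = 0 + 0 + 3 = 3.
det M (expand along row 1) = 1·3 − (-2)·(-1) + 1·(-2) = -1.
Characteristic polynomial: λ³ − 6λ² + 3λ + 1 = 0.
Substitute λ = y + (tr M)/3 = y + 2.000000 to remove the quadratic term: y³ + p·y + q = 0 with p = s − (tr M)²/3 = -9.000000 and q = −2(tr M)³/27 + (tr M)·s/3 − det M = -9.000000.
Three real roots ⇒ use the trigonometric (Viète) form: r = 2√(−p/3) = 3.464102, φ = arccos(3q/(p·r)) = arccos(0.866025) = 0.523599 rad.
y_k = r·cos(φ/3 − 2πk/3) for k = 0, 1, 2 gives y = 3.411474, -1.184793, -2.226682.
λ_k = y_k + 2.000000 gives λ = 5.4115, 0.8152, -0.2267 (check: the sum is 6.0000 = tr M).

Hence λ_max = 5.4115 and λ_min = -0.2267.


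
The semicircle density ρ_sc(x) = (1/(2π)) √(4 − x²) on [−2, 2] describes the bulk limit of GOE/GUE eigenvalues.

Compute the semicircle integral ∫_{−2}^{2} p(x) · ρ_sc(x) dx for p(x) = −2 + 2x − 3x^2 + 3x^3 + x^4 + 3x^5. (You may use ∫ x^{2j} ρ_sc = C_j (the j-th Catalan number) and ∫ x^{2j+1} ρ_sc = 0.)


Write p(x) = Σ a_i x^i, split into monomials and integrate each against ρ_sc separately.
Using ∫ x^{2j} ρ_sc = C_j = (1/(j+1)) C(2j, j) (Catalan numbers) and ∫ x^{2j+1} ρ_sc = 0 (odd monomials vanish by symmetry):
  i = 0 (even): a_0 · C_{0} = -2 · 1 = -2
  i = 1 (odd): ∫ x^1 ρ_sc = 0 (vanishes)
  i = 2 (even): a_2 · C_{1} = -3 · 1 = -3
  i = 3 (odd): ∫ x^3 ρ_sc = 0 (vanishes)
  i = 4 (even): a_4 · C_{2} = 1 · 2 = 2
  i = 5 (odd): ∫ x^5 ρ_sc = 0 (vanishes)

Summing the contributions: ∫_{−2}^{2} p(x) ρ_sc(x) dx = (-2) + (-3) + 2 = -3.


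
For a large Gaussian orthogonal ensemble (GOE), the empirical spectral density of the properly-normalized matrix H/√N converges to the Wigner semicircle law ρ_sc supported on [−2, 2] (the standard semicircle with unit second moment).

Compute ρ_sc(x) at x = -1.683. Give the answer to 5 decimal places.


ρ_sc(x) = (1/(2π)) √(4 − x²). With x = -1.683:
  4 − x² = 4 − (-1.683)² = 4 − 2.832489 = 1.167511.
  √(4 − x²) = 1.080514.
  1/(2π) = 0.159155.
  ρ_sc(-1.683) = 0.159155 · 1.080514 = 0.171969.

Rounded to 5 decimal places: ρ_sc(-1.683) ≈ 0.17197.


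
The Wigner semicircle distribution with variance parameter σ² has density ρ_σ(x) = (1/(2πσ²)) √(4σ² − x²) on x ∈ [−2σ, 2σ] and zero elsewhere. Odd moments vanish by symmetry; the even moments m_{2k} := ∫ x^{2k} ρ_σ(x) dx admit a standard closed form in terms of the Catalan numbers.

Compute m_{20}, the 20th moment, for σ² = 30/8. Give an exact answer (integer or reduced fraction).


By the scaled semicircle moment identity, m_{2k} = σ^{2k} · C_k with k = 10.
C_10 = (1/(k+1)) · C(2k, k) = (1/11) · C(20, 10) = (1/11) · 184756 = 16796.
σ^{2k} = (σ²)^k = (30/8)^10 = 576650390625/1048576.

Therefore m_{20} = σ^{20} · C_10 = (576650390625/1048576) · 16796 = 2421354990234375/262144.


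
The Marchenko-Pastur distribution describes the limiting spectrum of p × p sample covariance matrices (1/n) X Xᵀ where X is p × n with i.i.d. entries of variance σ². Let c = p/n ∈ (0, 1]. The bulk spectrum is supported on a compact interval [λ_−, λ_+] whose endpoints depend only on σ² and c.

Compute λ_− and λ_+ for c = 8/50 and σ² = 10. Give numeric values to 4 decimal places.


c = 8/50 = 0.160000; √c = 0.400000.
λ_− = σ² (1 − √c)² = 10 · (1 − 0.400000)² = 10 · (0.600000)² = 3.600000.
λ_+ = σ² (1 + √c)² = 10 · (1 + 0.400000)² = 10 · (1.400000)² = 19.600000.

Rounded to 4 decimal places: λ_− ≈ 3.6000, λ_+ ≈ 19.6000.


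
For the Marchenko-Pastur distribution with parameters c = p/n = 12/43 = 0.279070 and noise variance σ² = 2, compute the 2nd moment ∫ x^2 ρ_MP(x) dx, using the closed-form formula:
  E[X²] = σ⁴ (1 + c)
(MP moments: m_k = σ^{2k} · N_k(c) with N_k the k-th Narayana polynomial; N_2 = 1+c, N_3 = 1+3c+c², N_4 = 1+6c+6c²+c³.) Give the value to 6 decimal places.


E[X²] = σ⁴ (1 + c) (second MP moment). With σ² = 2 (so σ⁴ = 4) and c = 12/43 = 0.279070: E[X²] = 4 · (1 + 0.279070) = 4 · 1.279070.

So E[X^2] = 5.116279.


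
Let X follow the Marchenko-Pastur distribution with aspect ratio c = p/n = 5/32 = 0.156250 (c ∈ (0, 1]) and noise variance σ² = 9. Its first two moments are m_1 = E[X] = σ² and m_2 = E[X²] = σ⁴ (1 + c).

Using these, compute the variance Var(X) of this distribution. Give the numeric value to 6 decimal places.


m_1 = E[X] = σ² = 9, so m_1² = 81.
m_2 = E[X²] = σ⁴ (1 + c) = 81 · (1 + 0.156250) = 81 · 1.156250 = 93.656250.
(Note m_2 − m_1² simplifies to c · σ⁴ = 0.156250 · 81.)

Var(X) = m_2 − m_1² = 93.656250 − 81 = 12.656250.


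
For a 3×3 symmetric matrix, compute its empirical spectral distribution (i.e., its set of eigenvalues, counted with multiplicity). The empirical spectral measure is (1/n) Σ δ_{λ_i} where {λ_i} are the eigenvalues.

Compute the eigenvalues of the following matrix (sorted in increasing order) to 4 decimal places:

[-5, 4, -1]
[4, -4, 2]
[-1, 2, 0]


Since M is real symmetric, all three eigenvalues are real; they are the roots of det(λI − M) = λ³ − (tr M) λ² + s λ − det M, where s is the sum of the principal 2×2 minors.
tr M = -5 + (-4) + 0 = -9.
s = ((-5)·(-4) − 4²) + ((-5)·0 − (-1)²) + ((-4)·0 − 2²) = 4 + (-1) + (-4) = -1.
det M (expand along row 1) = (-5)·(-4) − 4·2 + (-1)·4 = 8.
Characteristic polynomial: λ³ + 9λ² − λ − 8 = 0.
Substitute λ = y + (tr M)/3 = y − 3.000000 to remove the quadratic term: y³ + p·y + q = 0 with p = s − (tr M)²/3 = -28.000000 and q = −2(tr M)³/27 + (tr M)·s/3 − det M = 49.000000.
Three real roots ⇒ use the trigonometric (Viète) form: r = 2√(−p/3) = 6.110101, φ = arccos(3q/(p·r)) = arccos(-0.859233) = 2.604565 rad.
y_k = r·cos(φ/3 − 2πk/3) for k = 0, 1, 2 gives y = 3.948410, 2.064055, -6.012465.
λ_k = y_k − 3.000000 gives λ = 0.9484, -0.9359, -9.0125 (check: the sum is -9.0000 = tr M).

Eigenvalues sorted in increasing order: [-9.0125, -0.9359, 0.9484].


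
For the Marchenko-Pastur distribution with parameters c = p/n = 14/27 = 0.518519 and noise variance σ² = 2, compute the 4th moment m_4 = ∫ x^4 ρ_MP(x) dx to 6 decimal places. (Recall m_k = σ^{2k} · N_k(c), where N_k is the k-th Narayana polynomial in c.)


E[X⁴] = σ⁸ (1 + 6c + 6c² + c³) (fourth MP moment). With σ² = 2 (so σ⁸ = 16) and c = 14/27 = 0.518519: E[X⁴] = 16 · (1 + 6·0.518519 + 6·(0.518519)² + (0.518519)³) = 16 · 5.863689.

So E[X^4] = 93.819032.


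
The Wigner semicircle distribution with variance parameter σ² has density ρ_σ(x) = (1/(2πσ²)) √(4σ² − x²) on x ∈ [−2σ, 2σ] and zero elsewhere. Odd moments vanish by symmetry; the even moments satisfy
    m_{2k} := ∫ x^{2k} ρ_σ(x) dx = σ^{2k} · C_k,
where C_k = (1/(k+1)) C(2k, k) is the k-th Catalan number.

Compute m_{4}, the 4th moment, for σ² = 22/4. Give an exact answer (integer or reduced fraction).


By the scaled semicircle moment identity, m_{2k} = σ^{2k} · C_k with k = 2.
C_2 = (1/(k+1)) · C(2k, k) = (1/3) · C(4, 2) = (1/3) · 6 = 2.
σ^{2k} = (σ²)^k = (22/4)^2 = 121/4.

Therefore m_{4} = σ^{4} · C_2 = (121/4) · 2 = 121/2.


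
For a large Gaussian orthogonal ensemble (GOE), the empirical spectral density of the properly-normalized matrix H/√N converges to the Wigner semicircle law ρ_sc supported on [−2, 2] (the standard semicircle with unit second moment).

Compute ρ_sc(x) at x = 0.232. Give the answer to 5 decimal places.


ρ_sc(x) = (1/(2π)) √(4 − x²). With x = 0.232:
  4 − x² = 4 − (0.232)² = 4 − 0.053824 = 3.946176.
  √(4 − x²) = 1.986498.
  1/(2π) = 0.159155.
  ρ_sc(0.232) = 0.159155 · 1.986498 = 0.316161.

Rounded to 5 decimal places: ρ_sc(0.232) ≈ 0.31616.


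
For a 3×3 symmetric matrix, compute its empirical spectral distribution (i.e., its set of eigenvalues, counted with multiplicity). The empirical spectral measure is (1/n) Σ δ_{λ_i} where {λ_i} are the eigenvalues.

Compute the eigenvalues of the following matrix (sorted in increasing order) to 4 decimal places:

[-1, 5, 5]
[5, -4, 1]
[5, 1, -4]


Since M is real symmetric, all three eigenvalues are real; they are the roots of det(λI − M) = λ³ − (tr M) λ² + s λ − det M, where s is the sum of the principal 2×2 minors.
tr M = -1 + (-4) + (-4) = -9.
s = ((-1)·(-4) − 5²) + ((-1)·(-4) − 5²) + ((-4)·(-4) − 1²) = -21 + (-21) + 15 = -27.
det M (expand along row 1) = (-1)·15 − 5·(-25) + 5·25 = 235.
Characteristic polynomial: λ³ + 9λ² − 27λ − 235 = 0.
Substitute λ = y + (tr M)/3 = y − 3.000000 to remove the quadratic term: y³ + p·y + q = 0 with p = s − (tr M)²/3 = -54.000000 and q = −2(tr M)³/27 + (tr M)·s/3 − det M = -100.000000.
Three real roots ⇒ use the trigonometric (Viète) form: r = 2√(−p/3) = 8.485281, φ = arccos(3q/(p·r)) = arccos(0.654729) = 0.856973 rad.
y_k = r·cos(φ/3 − 2πk/3) for k = 0, 1, 2 gives y = 8.141428, -2.000000, -6.141428.
λ_k = y_k − 3.000000 gives λ = 5.1414, -5.0000, -9.1414 (check: the sum is -9.0000 = tr M).

Eigenvalues sorted in increasing order: [-9.1414, -5.0000, 5.1414].


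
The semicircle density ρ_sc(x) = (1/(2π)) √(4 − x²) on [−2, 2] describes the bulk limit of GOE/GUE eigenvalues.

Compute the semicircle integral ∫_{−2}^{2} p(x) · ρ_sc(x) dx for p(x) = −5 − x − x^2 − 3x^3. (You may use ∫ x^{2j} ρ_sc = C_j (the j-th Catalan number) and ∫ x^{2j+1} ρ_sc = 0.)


Write p(x) = Σ a_i x^i, split into monomials and integrate each against ρ_sc separately.
Using ∫ x^{2j} ρ_sc = C_j = (1/(j+1)) C(2j, j) (Catalan numbers) and ∫ x^{2j+1} ρ_sc = 0 (odd monomials vanish by symmetry):
  i = 0 (even): a_0 · C_{0} = -5 · 1 = -5
  i = 1 (odd): ∫ x^1 ρ_sc = 0 (vanishes)
  i = 2 (even): a_2 · C_{1} = -1 · 1 = -1
  i = 3 (odd): ∫ x^3 ρ_sc = 0 (vanishes)

Summing the contributions: ∫_{−2}^{2} p(x) ρ_sc(x) dx = (-5) + (-1) = -6.


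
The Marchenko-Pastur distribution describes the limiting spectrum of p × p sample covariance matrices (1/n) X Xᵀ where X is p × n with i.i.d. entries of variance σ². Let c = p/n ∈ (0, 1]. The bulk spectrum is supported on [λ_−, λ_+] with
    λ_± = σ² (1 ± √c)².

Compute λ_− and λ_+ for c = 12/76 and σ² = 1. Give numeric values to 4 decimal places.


c = 12/76 = 0.157895; √c = 0.397360.
λ_− = σ² (1 − √c)² = 1 · (1 − 0.397360)² = 1 · (0.602640)² = 0.363175.
λ_+ = σ² (1 + √c)² = 1 · (1 + 0.397360)² = 1 · (1.397360)² = 1.952614.

Rounded to 4 decimal places: λ_− ≈ 0.3632, λ_+ ≈ 1.9526.


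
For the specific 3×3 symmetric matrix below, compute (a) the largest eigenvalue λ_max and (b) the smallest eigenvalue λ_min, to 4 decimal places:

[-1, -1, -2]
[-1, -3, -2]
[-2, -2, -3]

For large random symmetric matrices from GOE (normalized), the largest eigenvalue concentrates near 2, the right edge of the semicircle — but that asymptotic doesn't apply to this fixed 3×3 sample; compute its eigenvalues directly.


Since M is real symmetric, all three eigenvalues are real; they are the roots of det(λI − M) = λ³ − (tr M) λ² + s λ − det M, where s is the sum of the principal 2×2 minors.
tr M = -1 + (-3) + (-3) = -7.
s = ((-1)·(-3) − (-1)²) + ((-1)·(-3) − (-2)²) + ((-3)·(-3) − (-2)²) = 2 + (-1) + 5 = 6.
det M (expand along row 1) = (-1)·5 − (-1)·(-1) + (-2)·(-4) = 2.
Characteristic polynomial: λ³ + 7λ² + 6λ − 2 = 0.
Substitute λ = y + (tr M)/3 = y − 2.333333 to remove the quadratic term: y³ + p·y + q = 0 with p = s − (tr M)²/3 = -10.333333 and q = −2(tr M)³/27 + (tr M)·s/3 − det M = 9.407407.
Three real roots ⇒ use the trigonometric (Viète) form: r = 2√(−p/3) = 3.711843, φ = arccos(3q/(p·r)) = arccos(-0.735802) = 2.397647 rad.
y_k = r·cos(φ/3 − 2πk/3) for k = 0, 1, 2 gives y = 2.588153, 1.010143, -3.598297.
λ_k = y_k − 2.333333 gives λ = 0.2548, -1.3232, -5.9316 (check: the sum is -7.0000 = tr M).

Hence λ_max = 0.2548 and λ_min = -5.9316.


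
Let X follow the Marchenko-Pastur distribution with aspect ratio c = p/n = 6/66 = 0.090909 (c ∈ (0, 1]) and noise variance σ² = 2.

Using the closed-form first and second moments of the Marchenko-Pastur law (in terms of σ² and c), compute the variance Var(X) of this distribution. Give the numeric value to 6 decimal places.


Recall the MP moments m_1 = E[X] = σ² and m_2 = E[X²] = σ⁴ (1 + c).
m_1 = E[X] = σ² = 2, so m_1² = 4.
m_2 = E[X²] = σ⁴ (1 + c) = 4 · (1 + 0.090909) = 4 · 1.090909 = 4.363636.
(Note m_2 − m_1² simplifies to c · σ⁴ = 0.090909 · 4.)

Var(X) = m_2 − m_1² = 4.363636 − 4 = 0.363636.


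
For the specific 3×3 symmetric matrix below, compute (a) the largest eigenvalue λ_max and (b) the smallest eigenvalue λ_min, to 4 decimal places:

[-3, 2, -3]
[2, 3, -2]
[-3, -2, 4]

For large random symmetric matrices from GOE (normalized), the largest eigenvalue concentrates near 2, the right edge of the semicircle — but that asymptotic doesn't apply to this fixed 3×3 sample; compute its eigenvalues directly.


Since M is real symmetric, all three eigenvalues are real; they are the roots of det(λI − M) = λ³ − (tr M) λ² + s λ − det M, where s is the sum of the principal 2×2 minors.
tr M = -3 + 3 + 4 = 4.
s = ((-3)·3 − 2²) + ((-3)·4 − (-3)²) + (3·4 − (-2)²) = -13 + (-21) + 8 = -26.
det M (expand along row 1) = (-3)·8 − 2·2 + (-3)·5 = -43.
Characteristic polynomial: λ³ − 4λ² − 26λ + 43 = 0.
Substitute λ = y + (tr M)/3 = y + 1.333333 to remove the quadratic term: y³ + p·y + q = 0 with p = s − (tr M)²/3 = -31.333333 and q = −2(tr M)³/27 + (tr M)·s/3 − det M = 3.592593.
Three real roots ⇒ use the trigonometric (Viète) form: r = 2√(−p/3) = 6.463573, φ = arccos(3q/(p·r)) = arccos(-0.053217) = 1.624038 rad.
y_k = r·cos(φ/3 − 2πk/3) for k = 0, 1, 2 gives y = 5.539384, 0.114705, -5.654090.
λ_k = y_k + 1.333333 gives λ = 6.8727, 1.4480, -4.3208 (check: the sum is 4.0000 = tr M).

Hence λ_max = 6.8727 and λ_min = -4.3208.


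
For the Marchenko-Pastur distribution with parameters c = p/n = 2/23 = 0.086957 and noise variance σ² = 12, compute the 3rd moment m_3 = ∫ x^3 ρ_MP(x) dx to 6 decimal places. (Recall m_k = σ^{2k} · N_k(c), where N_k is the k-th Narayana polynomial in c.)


E[X³] = σ⁶ (1 + 3c + c²) (third MP moment). With σ² = 12 (so σ⁶ = 1728) and c = 2/23 = 0.086957: E[X³] = 1728 · (1 + 3·0.086957 + (0.086957)²) = 1728 · 1.268431.

So E[X^3] = 2191.848771.


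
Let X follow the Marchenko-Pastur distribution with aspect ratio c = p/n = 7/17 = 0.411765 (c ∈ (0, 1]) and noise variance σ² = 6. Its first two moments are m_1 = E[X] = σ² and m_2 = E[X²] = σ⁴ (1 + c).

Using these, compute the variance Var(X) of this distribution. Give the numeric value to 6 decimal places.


m_1 = E[X] = σ² = 6, so m_1² = 36.
m_2 = E[X²] = σ⁴ (1 + c) = 36 · (1 + 0.411765) = 36 · 1.411765 = 50.823529.
(Note m_2 − m_1² simplifies to c · σ⁴ = 0.411765 · 36.)

Var(X) = m_2 − m_1² = 50.823529 − 36 = 14.823529.


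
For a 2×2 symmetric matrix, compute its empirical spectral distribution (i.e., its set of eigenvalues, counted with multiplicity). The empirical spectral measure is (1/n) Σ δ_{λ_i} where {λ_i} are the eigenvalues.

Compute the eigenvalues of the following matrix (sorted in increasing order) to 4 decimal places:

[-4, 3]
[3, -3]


Since M is real symmetric, both eigenvalues are real; they are the roots of det(λI − M) = λ² − (tr M) λ + det M.
tr M = -4 + (-3) = -7.
det M = (-4)·(-3) − 3² = 12 − 9 = 3.
Characteristic polynomial: λ² + 7λ + 3 = 0.
Discriminant Δ = (tr M)² − 4·det M = 49 − 12 = 37; √Δ = 6.082763.
λ = (tr M ± √Δ)/2 = (-7 ± 6.082763)/2, giving (tr M − √Δ)/2 = -6.5414 and (tr M + √Δ)/2 = -0.4586.

Eigenvalues sorted in increasing order: [-6.5414, -0.4586].


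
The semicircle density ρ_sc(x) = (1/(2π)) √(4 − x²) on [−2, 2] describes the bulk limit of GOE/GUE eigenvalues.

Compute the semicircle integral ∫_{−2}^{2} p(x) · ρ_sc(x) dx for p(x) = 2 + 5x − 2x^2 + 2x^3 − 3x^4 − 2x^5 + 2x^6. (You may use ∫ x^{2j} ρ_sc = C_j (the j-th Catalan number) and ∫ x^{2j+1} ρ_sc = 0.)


Write p(x) = Σ a_i x^i, split into monomials and integrate each against ρ_sc separately.
Using ∫ x^{2j} ρ_sc = C_j = (1/(j+1)) C(2j, j) (Catalan numbers) and ∫ x^{2j+1} ρ_sc = 0 (odd monomials vanish by symmetry):
  i = 0 (even): a_0 · C_{0} = 2 · 1 = 2
  i = 1 (odd): ∫ x^1 ρ_sc = 0 (vanishes)
  i = 2 (even): a_2 · C_{1} = -2 · 1 = -2
  i = 3 (odd): ∫ x^3 ρ_sc = 0 (vanishes)
  i = 4 (even): a_4 · C_{2} = -3 · 2 = -6
  i = 5 (odd): ∫ x^5 ρ_sc = 0 (vanishes)
  i = 6 (even): a_6 · C_{3} = 2 · 5 = 10

Summing the contributions: ∫_{−2}^{2} p(x) ρ_sc(x) dx = 2 + (-2) + (-6) + 10 = 4.


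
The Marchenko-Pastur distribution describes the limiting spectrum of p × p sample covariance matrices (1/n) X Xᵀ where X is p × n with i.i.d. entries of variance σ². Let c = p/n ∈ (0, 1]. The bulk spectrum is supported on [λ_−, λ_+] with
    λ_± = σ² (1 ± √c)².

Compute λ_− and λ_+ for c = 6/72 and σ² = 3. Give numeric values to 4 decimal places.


c = 6/72 = 0.083333; √c = 0.288675.
λ_− = σ² (1 − √c)² = 3 · (1 − 0.288675)² = 3 · (0.711325)² = 1.517949.
λ_+ = σ² (1 + √c)² = 3 · (1 + 0.288675)² = 3 · (1.288675)² = 4.982051.

Rounded to 4 decimal places: λ_− ≈ 1.5179, λ_+ ≈ 4.9821.


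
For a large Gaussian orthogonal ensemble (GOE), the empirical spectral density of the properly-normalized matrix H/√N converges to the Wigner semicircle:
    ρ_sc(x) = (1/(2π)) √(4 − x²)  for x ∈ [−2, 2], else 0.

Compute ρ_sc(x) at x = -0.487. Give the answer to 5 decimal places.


ρ_sc(x) = (1/(2π)) √(4 − x²). With x = -0.487:
  4 − x² = 4 − (-0.487)² = 4 − 0.237169 = 3.762831.
  √(4 − x²) = 1.939802.
  1/(2π) = 0.159155.
  ρ_sc(-0.487) = 0.159155 · 1.939802 = 0.308729.

Rounded to 5 decimal places: ρ_sc(-0.487) ≈ 0.30873.


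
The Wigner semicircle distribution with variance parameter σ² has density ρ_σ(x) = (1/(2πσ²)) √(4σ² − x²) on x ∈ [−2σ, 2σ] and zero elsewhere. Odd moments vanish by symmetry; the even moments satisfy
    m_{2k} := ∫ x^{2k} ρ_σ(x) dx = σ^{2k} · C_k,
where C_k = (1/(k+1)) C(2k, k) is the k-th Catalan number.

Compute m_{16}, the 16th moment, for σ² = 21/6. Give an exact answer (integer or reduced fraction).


By the scaled semicircle moment identity, m_{2k} = σ^{2k} · C_k with k = 8.
C_8 = (1/(k+1)) · C(2k, k) = (1/9) · C(16, 8) = (1/9) · 12870 = 1430.
σ^{2k} = (σ²)^k = (21/6)^8 = 5764801/256.

Therefore m_{16} = σ^{16} · C_8 = (5764801/256) · 1430 = 4121832715/128.


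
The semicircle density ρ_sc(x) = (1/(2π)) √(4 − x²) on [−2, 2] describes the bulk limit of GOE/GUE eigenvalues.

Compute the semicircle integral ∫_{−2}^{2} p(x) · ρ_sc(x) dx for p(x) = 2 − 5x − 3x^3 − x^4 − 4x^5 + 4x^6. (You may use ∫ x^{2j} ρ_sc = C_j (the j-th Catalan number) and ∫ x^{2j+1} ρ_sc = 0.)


Write p(x) = Σ a_i x^i, split into monomials and integrate each against ρ_sc separately.
Using ∫ x^{2j} ρ_sc = C_j = (1/(j+1)) C(2j, j) (Catalan numbers) and ∫ x^{2j+1} ρ_sc = 0 (odd monomials vanish by symmetry):
  i = 0 (even): a_0 · C_{0} = 2 · 1 = 2
  i = 1 (odd): ∫ x^1 ρ_sc = 0 (vanishes)
  i = 3 (odd): ∫ x^3 ρ_sc = 0 (vanishes)
  i = 4 (even): a_4 · C_{2} = -1 · 2 = -2
  i = 5 (odd): ∫ x^5 ρ_sc = 0 (vanishes)
  i = 6 (even): a_6 · C_{3} = 4 · 5 = 20

Summing the contributions: ∫_{−2}^{2} p(x) ρ_sc(x) dx = 2 + (-2) + 20 = 20.


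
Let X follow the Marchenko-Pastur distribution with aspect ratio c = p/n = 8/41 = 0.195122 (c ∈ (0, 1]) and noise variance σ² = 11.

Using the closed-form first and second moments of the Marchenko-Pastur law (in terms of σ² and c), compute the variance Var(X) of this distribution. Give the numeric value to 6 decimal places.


Recall the MP moments m_1 = E[X] = σ² and m_2 = E[X²] = σ⁴ (1 + c).
m_1 = E[X] = σ² = 11, so m_1² = 121.
m_2 = E[X²] = σ⁴ (1 + c) = 121 · (1 + 0.195122) = 121 · 1.195122 = 144.609756.
(Note m_2 − m_1² simplifies to c · σ⁴ = 0.195122 · 121.)

Var(X) = m_2 − m_1² = 144.609756 − 121 = 23.609756.


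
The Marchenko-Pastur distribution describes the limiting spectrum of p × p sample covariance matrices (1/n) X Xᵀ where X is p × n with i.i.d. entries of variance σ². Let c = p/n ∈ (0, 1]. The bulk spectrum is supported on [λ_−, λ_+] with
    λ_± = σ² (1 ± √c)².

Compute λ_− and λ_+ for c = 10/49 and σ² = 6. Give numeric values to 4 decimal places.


c = 10/49 = 0.204082; √c = 0.451754.
λ_− = σ² (1 − √c)² = 6 · (1 − 0.451754)² = 6 · (0.548246)² = 1.803442.
λ_+ = σ² (1 + √c)² = 6 · (1 + 0.451754)² = 6 · (1.451754)² = 12.645537.

Rounded to 4 decimal places: λ_− ≈ 1.8034, λ_+ ≈ 12.6455.


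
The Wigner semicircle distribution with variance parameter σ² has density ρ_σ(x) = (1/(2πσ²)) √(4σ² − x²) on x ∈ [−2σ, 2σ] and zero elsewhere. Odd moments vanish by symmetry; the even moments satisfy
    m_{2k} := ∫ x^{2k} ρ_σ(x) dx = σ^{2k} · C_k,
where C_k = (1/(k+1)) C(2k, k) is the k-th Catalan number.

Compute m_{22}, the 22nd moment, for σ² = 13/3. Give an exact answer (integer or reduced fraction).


By the scaled semicircle moment identity, m_{2k} = σ^{2k} · C_k with k = 11.
C_11 = (1/(k+1)) · C(2k, k) = (1/12) · C(22, 11) = (1/12) · 705432 = 58786.
σ^{2k} = (σ²)^k = (13/3)^11 = 1792160394037/177147.

Therefore m_{22} = σ^{22} · C_11 = (1792160394037/177147) · 58786 = 105353940923859082/177147.


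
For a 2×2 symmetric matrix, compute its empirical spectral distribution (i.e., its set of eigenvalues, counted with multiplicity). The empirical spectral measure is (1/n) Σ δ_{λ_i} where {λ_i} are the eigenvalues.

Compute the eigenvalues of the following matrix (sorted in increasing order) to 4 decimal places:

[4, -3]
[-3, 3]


Since M is real symmetric, both eigenvalues are real; they are the roots of det(λI − M) = λ² − (tr M) λ + det M.
tr M = 4 + 3 = 7.
det M = 4·3 − (-3)² = 12 − 9 = 3.
Characteristic polynomial: λ² − 7λ + 3 = 0.
Discriminant Δ = (tr M)² − 4·det M = 49 − 12 = 37; √Δ = 6.082763.
λ = (tr M ± √Δ)/2 = (7 ± 6.082763)/2, giving (tr M − √Δ)/2 = 0.4586 and (tr M + √Δ)/2 = 6.5414.

Eigenvalues sorted in increasing order: [0.4586, 6.5414].


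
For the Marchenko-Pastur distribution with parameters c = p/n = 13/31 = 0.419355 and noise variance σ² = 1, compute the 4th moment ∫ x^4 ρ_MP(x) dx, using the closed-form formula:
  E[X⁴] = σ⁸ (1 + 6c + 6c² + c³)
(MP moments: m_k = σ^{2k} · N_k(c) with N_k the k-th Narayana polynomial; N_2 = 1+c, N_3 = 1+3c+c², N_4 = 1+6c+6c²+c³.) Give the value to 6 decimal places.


E[X⁴] = σ⁸ (1 + 6c + 6c² + c³) (fourth MP moment). With σ² = 1 (so σ⁸ = 1) and c = 13/31 = 0.419355: E[X⁴] = 1 · (1 + 6·0.419355 + 6·(0.419355)² + (0.419355)³) = 1 · 4.645027.

So E[X^4] = 4.645027.


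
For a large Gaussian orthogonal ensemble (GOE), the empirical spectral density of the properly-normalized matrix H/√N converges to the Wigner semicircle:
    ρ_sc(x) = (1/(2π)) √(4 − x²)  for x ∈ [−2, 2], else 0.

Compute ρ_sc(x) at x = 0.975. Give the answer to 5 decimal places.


ρ_sc(x) = (1/(2π)) √(4 − x²). With x = 0.975:
  4 − x² = 4 − (0.975)² = 4 − 0.950625 = 3.049375.
  √(4 − x²) = 1.746246.
  1/(2π) = 0.159155.
  ρ_sc(0.975) = 0.159155 · 1.746246 = 0.277924.

Rounded to 5 decimal places: ρ_sc(0.975) ≈ 0.27792.


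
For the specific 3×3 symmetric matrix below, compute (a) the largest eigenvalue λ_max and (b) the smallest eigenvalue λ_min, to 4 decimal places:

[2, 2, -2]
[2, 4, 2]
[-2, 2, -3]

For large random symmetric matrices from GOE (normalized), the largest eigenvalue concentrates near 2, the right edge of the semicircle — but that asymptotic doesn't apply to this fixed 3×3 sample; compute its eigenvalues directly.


Since M is real symmetric, all three eigenvalues are real; they are the roots of det(λI − M) = λ³ − (tr M) λ² + s λ − det M, where s is the sum of the principal 2×2 minors.
tr M = 2 + 4 + (-3) = 3.
s = (2·4 − 2²) + (2·(-3) − (-2)²) + (4·(-3) − 2²) = 4 + (-10) + (-16) = -22.
det M (expand along row 1) = 2·(-16) − 2·(-2) + (-2)·12 = -52.
Characteristic polynomial: λ³ − 3λ² − 22λ + 52 = 0.
Substitute λ = y + (tr M)/3 = y + 1.000000 to remove the quadratic term: y³ + p·y + q = 0 with p = s − (tr M)²/3 = -25.000000 and q = −2(tr M)³/27 + (tr M)·s/3 − det M = 28.000000.
Three real roots ⇒ use the trigonometric (Viète) form: r = 2√(−p/3) = 5.773503, φ = arccos(3q/(p·r)) = arccos(-0.581969) = 2.191944 rad.
y_k = r·cos(φ/3 − 2πk/3) for k = 0, 1, 2 gives y = 4.299770, 1.186877, -5.486647.
λ_k = y_k + 1.000000 gives λ = 5.2998, 2.1869, -4.4866 (check: the sum is 3.0000 = tr M).

Hence λ_max = 5.2998 and λ_min = -4.4866.


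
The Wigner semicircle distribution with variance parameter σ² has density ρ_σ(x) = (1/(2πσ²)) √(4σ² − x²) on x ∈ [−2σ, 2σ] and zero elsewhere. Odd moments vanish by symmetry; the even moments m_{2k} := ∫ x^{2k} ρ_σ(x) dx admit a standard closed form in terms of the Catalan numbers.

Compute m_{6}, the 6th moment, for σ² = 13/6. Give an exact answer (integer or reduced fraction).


By the scaled semicircle moment identity, m_{2k} = σ^{2k} · C_k with k = 3.
C_3 = (1/(k+1)) · C(2k, k) = (1/4) · C(6, 3) = (1/4) · 20 = 5.
σ^{2k} = (σ²)^k = (13/6)^3 = 2197/216.

Therefore m_{6} = σ^{6} · C_3 = (2197/216) · 5 = 10985/216.


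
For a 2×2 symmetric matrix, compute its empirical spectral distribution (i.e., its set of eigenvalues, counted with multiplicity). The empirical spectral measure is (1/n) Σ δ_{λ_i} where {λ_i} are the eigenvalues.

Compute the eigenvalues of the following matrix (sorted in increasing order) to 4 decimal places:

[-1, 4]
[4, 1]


Since M is real symmetric, both eigenvalues are real; they are the roots of det(λI − M) = λ² − (tr M) λ + det M.
tr M = -1 + 1 = 0.
det M = (-1)·1 − 4² = -1 − 16 = -17.
Characteristic polynomial: λ² − 17 = 0.
Discriminant Δ = (tr M)² − 4·det M = 0 − (-68) = 68; √Δ = 8.246211.
λ = (tr M ± √Δ)/2 = (0 ± 8.246211)/2, giving (tr M − √Δ)/2 = -4.1231 and (tr M + √Δ)/2 = 4.1231.

Eigenvalues sorted in increasing order: [-4.1231, 4.1231].


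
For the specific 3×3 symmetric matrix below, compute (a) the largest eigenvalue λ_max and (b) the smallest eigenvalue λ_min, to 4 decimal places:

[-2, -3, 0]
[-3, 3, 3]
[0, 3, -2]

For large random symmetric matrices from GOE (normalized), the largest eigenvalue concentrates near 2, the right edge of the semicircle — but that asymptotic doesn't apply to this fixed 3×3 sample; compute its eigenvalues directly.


Since M is real symmetric, all three eigenvalues are real; they are the roots of det(λI − M) = λ³ − (tr M) λ² + s λ − det M, where s is the sum of the principal 2×2 minors.
tr M = -2 + 3 + (-2) = -1.
s = ((-2)·3 − (-3)²) + ((-2)·(-2) − 0²) + (3·(-2) − 3²) = -15 + 4 + (-15) = -26.
det M (expand along row 1) = (-2)·(-15) − (-3)·6 + 0·(-9) = 48.
Characteristic polynomial: λ³ + λ² − 26λ − 48 = 0.
Substitute λ = y + (tr M)/3 = y − 0.333333 to remove the quadratic term: y³ + p·y + q = 0 with p = s − (tr M)²/3 = -26.333333 and q = −2(tr M)³/27 + (tr M)·s/3 − det M = -39.259259.
Three real roots ⇒ use the trigonometric (Viète) form: r = 2√(−p/3) = 5.925463, φ = arccos(3q/(p·r)) = arccos(0.754806) = 0.715438 rad.
y_k = r·cos(φ/3 − 2πk/3) for k = 0, 1, 2 gives y = 5.757762, -1.666667, -4.091096.
λ_k = y_k − 0.333333 gives λ = 5.4244, -2.0000, -4.4244 (check: the sum is -1.0000 = tr M).

Hence λ_max = 5.4244 and λ_min = -4.4244.


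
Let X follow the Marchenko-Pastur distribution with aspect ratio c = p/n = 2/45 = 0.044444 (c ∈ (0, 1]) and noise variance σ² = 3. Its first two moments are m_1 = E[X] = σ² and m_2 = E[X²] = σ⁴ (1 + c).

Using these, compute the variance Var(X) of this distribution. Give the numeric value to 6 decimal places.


m_1 = E[X] = σ² = 3, so m_1² = 9.
m_2 = E[X²] = σ⁴ (1 + c) = 9 · (1 + 0.044444) = 9 · 1.044444 = 9.400000.
(Note m_2 − m_1² simplifies to c · σ⁴ = 0.044444 · 9.)

Var(X) = m_2 − m_1² = 9.400000 − 9 = 0.400000.


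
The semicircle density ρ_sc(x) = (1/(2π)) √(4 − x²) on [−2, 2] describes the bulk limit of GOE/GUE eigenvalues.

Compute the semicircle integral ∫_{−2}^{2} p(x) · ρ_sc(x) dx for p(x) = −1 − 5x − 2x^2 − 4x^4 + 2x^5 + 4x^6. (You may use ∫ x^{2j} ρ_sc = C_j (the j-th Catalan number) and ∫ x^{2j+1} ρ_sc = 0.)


Write p(x) = Σ a_i x^i, split into monomials and integrate each against ρ_sc separately.
Using ∫ x^{2j} ρ_sc = C_j = (1/(j+1)) C(2j, j) (Catalan numbers) and ∫ x^{2j+1} ρ_sc = 0 (odd monomials vanish by symmetry):
  i = 0 (even): a_0 · C_{0} = -1 · 1 = -1
  i = 1 (odd): ∫ x^1 ρ_sc = 0 (vanishes)
  i = 2 (even): a_2 · C_{1} = -2 · 1 = -2
  i = 4 (even): a_4 · C_{2} = -4 · 2 = -8
  i = 5 (odd): ∫ x^5 ρ_sc = 0 (vanishes)
  i = 6 (even): a_6 · C_{3} = 4 · 5 = 20

Summing the contributions: ∫_{−2}^{2} p(x) ρ_sc(x) dx = (-1) + (-2) + (-8) + 20 = 9.


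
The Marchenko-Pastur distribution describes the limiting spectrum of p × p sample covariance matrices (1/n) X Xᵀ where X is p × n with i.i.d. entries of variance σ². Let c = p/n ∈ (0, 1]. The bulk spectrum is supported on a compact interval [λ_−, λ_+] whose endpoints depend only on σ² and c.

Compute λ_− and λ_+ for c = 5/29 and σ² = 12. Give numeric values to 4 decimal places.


c = 5/29 = 0.172414; √c = 0.415227.
λ_− = σ² (1 − √c)² = 12 · (1 − 0.415227)² = 12 · (0.584773)² = 4.103508.
λ_+ = σ² (1 + √c)² = 12 · (1 + 0.415227)² = 12 · (1.415227)² = 24.034423.

Rounded to 4 decimal places: λ_− ≈ 4.1035, λ_+ ≈ 24.0344.


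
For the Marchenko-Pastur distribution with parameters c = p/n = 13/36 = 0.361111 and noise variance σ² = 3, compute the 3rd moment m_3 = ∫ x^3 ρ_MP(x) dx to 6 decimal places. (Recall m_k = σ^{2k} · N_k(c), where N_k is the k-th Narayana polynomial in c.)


E[X³] = σ⁶ (1 + 3c + c²) (third MP moment). With σ² = 3 (so σ⁶ = 27) and c = 13/36 = 0.361111: E[X³] = 27 · (1 + 3·0.361111 + (0.361111)²) = 27 · 2.213735.

So E[X^3] = 59.770833.


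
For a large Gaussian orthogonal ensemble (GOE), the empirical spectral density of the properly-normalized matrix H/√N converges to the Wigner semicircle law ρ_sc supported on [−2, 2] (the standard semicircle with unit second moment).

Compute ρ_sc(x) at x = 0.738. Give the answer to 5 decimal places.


ρ_sc(x) = (1/(2π)) √(4 − x²). With x = 0.738:
  4 − x² = 4 − (0.738)² = 4 − 0.544644 = 3.455356.
  √(4 − x²) = 1.858859.
  1/(2π) = 0.159155.
  ρ_sc(0.738) = 0.159155 · 1.858859 = 0.295847.

Rounded to 5 decimal places: ρ_sc(0.738) ≈ 0.29585.


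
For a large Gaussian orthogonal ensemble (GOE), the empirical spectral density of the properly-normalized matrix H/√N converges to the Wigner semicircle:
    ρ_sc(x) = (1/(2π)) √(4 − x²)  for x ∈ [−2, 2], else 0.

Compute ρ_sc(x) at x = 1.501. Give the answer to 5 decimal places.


ρ_sc(x) = (1/(2π)) √(4 − x²). With x = 1.501:
  4 − x² = 4 − (1.501)² = 4 − 2.253001 = 1.746999.
  √(4 − x²) = 1.321741.
  1/(2π) = 0.159155.
  ρ_sc(1.501) = 0.159155 · 1.321741 = 0.210362.

Rounded to 5 decimal places: ρ_sc(1.501) ≈ 0.21036.


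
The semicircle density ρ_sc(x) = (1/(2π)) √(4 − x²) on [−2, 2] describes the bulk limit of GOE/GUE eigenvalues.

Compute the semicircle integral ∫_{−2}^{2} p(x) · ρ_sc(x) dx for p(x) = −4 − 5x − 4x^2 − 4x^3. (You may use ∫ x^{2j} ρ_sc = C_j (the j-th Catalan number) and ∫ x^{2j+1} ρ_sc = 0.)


Write p(x) = Σ a_i x^i, split into monomials and integrate each against ρ_sc separately.
Using ∫ x^{2j} ρ_sc = C_j = (1/(j+1)) C(2j, j) (Catalan numbers) and ∫ x^{2j+1} ρ_sc = 0 (odd monomials vanish by symmetry):
  i = 0 (even): a_0 · C_{0} = -4 · 1 = -4
  i = 1 (odd): ∫ x^1 ρ_sc = 0 (vanishes)
  i = 2 (even): a_2 · C_{1} = -4 · 1 = -4
  i = 3 (odd): ∫ x^3 ρ_sc = 0 (vanishes)

Summing the contributions: ∫_{−2}^{2} p(x) ρ_sc(x) dx = (-4) + (-4) = -8.


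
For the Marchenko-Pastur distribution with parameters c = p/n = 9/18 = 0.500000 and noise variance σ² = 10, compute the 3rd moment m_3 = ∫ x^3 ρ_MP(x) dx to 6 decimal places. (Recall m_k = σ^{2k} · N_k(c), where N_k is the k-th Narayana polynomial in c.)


E[X³] = σ⁶ (1 + 3c + c²) (third MP moment). With σ² = 10 (so σ⁶ = 1000) and c = 9/18 = 0.500000: E[X³] = 1000 · (1 + 3·0.500000 + (0.500000)²) = 1000 · 2.750000.

So E[X^3] = 2750.000000.


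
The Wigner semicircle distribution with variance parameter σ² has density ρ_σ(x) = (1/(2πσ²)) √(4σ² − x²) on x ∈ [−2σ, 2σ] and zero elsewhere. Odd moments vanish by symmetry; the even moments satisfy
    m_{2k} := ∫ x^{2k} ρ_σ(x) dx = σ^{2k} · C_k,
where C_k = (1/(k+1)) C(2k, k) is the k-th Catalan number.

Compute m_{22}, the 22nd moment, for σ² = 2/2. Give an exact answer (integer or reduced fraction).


By the scaled semicircle moment identity, m_{2k} = σ^{2k} · C_k with k = 11.
C_11 = (1/(k+1)) · C(2k, k) = (1/12) · C(22, 11) = (1/12) · 705432 = 58786.
σ^{2k} = (σ²)^k = (2/2)^11 = 1.

Therefore m_{22} = σ^{22} · C_11 = 1 · 58786 = 58786.


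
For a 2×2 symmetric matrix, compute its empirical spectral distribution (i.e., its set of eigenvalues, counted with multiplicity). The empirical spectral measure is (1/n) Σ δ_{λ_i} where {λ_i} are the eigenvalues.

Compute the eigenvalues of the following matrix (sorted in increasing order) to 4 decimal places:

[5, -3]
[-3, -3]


Since M is real symmetric, both eigenvalues are real; they are the roots of det(λI − M) = λ² − (tr M) λ + det M.
tr M = 5 + (-3) = 2.
det M = 5·(-3) − (-3)² = -15 − 9 = -24.
Characteristic polynomial: λ² − 2λ − 24 = 0.
Discriminant Δ = (tr M)² − 4·det M = 4 − (-96) = 100; √Δ = 10.000000.
λ = (tr M ± √Δ)/2 = (2 ± 10.000000)/2, giving (tr M − √Δ)/2 = -4.0000 and (tr M + √Δ)/2 = 6.0000.

Eigenvalues sorted in increasing order: [-4.0000, 6.0000].


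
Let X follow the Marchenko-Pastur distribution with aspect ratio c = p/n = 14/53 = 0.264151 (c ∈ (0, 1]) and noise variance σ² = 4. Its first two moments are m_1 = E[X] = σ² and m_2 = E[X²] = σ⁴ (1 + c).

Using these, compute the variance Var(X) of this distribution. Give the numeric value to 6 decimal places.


m_1 = E[X] = σ² = 4, so m_1² = 16.
m_2 = E[X²] = σ⁴ (1 + c) = 16 · (1 + 0.264151) = 16 · 1.264151 = 20.226415.
(Note m_2 − m_1² simplifies to c · σ⁴ = 0.264151 · 16.)

Var(X) = m_2 − m_1² = 20.226415 − 16 = 4.226415.


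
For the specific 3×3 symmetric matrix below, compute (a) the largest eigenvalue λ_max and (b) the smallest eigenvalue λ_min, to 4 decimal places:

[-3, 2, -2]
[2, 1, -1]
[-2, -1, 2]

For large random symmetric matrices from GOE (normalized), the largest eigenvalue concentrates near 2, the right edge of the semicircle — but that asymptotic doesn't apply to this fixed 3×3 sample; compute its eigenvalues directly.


Since M is real symmetric, all three eigenvalues are real; they are the roots of det(λI − M) = λ³ − (tr M) λ² + s λ − det M, where s is the sum of the principal 2×2 minors.
tr M = -3 + 1 + 2 = 0.
s = ((-3)·1 − 2²) + ((-3)·2 − (-2)²) + (1·2 − (-1)²) = -7 + (-10) + 1 = -16.
det M (expand along row 1) = (-3)·1 − 2·2 + (-2)·0 = -7.
Characteristic polynomial: λ³ − 16λ + 7 = 0.
Substitute λ = y + (tr M)/3 = y + 0.000000 to remove the quadratic term: y³ + p·y + q = 0 with p = s − (tr M)²/3 = -16.000000 and q = −2(tr M)³/27 + (tr M)·s/3 − det M = 7.000000.
Three real roots ⇒ use the trigonometric (Viète) form: r = 2√(−p/3) = 4.618802, φ = arccos(3q/(p·r)) = arccos(-0.284165) = 1.858931 rad.
y_k = r·cos(φ/3 − 2πk/3) for k = 0, 1, 2 gives y = 3.760099, 0.442931, -4.203030.
λ_k = y_k + 0.000000 gives λ = 3.7601, 0.4429, -4.2030 (check: the sum is 0.0000 = tr M).

Hence λ_max = 3.7601 and λ_min = -4.2030.


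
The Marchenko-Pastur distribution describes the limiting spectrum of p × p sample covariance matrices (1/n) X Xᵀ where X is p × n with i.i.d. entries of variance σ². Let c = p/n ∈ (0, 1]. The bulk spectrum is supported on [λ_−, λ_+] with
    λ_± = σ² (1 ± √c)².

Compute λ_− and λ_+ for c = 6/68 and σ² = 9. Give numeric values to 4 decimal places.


c = 6/68 = 0.088235; √c = 0.297044.
λ_− = σ² (1 − √c)² = 9 · (1 − 0.297044)² = 9 · (0.702956)² = 4.447321.
λ_+ = σ² (1 + √c)² = 9 · (1 + 0.297044)² = 9 · (1.297044)² = 15.140914.

Rounded to 4 decimal places: λ_− ≈ 4.4473, λ_+ ≈ 15.1409.
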